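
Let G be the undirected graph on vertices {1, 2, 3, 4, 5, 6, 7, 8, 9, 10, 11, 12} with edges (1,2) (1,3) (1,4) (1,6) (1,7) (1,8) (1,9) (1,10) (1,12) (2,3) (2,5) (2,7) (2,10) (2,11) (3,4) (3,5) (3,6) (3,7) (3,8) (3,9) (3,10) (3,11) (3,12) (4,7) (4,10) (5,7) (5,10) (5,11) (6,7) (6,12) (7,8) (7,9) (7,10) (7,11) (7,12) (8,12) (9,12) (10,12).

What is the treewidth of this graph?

A width-4 tree decomposition is:
Bags: B1 = {2, 3, 5, 7, 10}  B2 = {1, 2, 3, 7, 10}  B3 = {1, 3, 4, 7, 10}  B4 = {1, 3, 7, 10, 12}  B5 = {1, 3, 7, 9, 12}  B6 = {2, 3, 5, 7, 11}  B7 = {1, 3, 7, 8, 12}  B8 = {1, 3, 6, 7, 12}
Tree: B1–B2, B2–B3, B3–B4, B4–B5, B1–B6, B5–B7, B4–B8
Every bag has size at most 5, so the width is 5 − 1 = 4 and tw(G) ≤ 4. For the lower bound, the 5 vertices {1, 2, 3, 7, 10} are pairwise adjacent, and any tree decomposition puts a clique entirely inside one bag — forcing width ≥ 4. The upper and lower bounds meet at 4, so that is the treewidth.

4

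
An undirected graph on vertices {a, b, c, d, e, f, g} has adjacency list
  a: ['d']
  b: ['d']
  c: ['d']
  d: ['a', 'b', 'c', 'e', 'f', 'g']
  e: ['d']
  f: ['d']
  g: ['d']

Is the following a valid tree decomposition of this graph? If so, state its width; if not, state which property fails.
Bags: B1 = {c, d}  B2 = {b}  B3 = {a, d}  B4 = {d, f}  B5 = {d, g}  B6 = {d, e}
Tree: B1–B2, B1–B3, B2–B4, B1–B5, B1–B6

No — edge (d,b) lies in no bag.

A tree decomposition must satisfy three properties: every vertex lies in some bag; for every edge, both endpoints lie together in some bag; and for every vertex, the bags containing it form a connected subtree. Here edge (d,b) lies in no bag, so the decomposition is invalid.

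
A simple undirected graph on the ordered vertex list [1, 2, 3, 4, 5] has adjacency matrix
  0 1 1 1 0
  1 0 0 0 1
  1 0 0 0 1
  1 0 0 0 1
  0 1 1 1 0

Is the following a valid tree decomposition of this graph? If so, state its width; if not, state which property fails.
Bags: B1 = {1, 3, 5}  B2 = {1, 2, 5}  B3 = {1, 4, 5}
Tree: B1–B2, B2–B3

Yes; width 2.

Checking the three conditions: (i) the bags cover all of {1, 2, 3, 4, 5}; (ii) for each edge, some bag contains both endpoints; (iii) the bags containing any fixed vertex form a subtree. All hold, so the decomposition is valid with width 3 − 1 = 2.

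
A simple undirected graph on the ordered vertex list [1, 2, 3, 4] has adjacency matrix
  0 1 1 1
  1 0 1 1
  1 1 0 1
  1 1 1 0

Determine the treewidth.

3

A width-3 tree decomposition is:
Bags: B1 = {1, 2, 3, 4}
Tree: (single bag)
With just one bag of size 4, the width is 4 − 1 = 3, so tw(G) ≤ 3. Conversely, {1, 2, 3, 4} is a clique of size 4, and the vertices of any clique must share a bag in every tree decomposition; so some bag has ≥ 4 vertices and tw(G) ≥ 3. Combining the bounds, tw(G) = 3.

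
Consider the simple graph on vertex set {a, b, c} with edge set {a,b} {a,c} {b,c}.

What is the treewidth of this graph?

A width-2 tree decomposition is:
Bags: B1 = {a, b, c}
Tree: (single bag)
A single bag containing all 3 vertices is trivially a valid decomposition of width 2. On the other hand G contains the 3-clique {a, b, c}. A clique must lie in a single bag of any decomposition, so no decomposition can have width below 2. Hence tw(G) = 2 exactly.

2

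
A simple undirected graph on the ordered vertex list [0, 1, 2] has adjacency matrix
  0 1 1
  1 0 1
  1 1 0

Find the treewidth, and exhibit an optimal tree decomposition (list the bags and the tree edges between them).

A single bag containing all 3 vertices is trivially a valid decomposition of width 2. For the lower bound, the 3 vertices {0, 1, 2} are pairwise adjacent, and any tree decomposition puts a clique entirely inside one bag — forcing width ≥ 2. Hence tw(G) = 2 exactly.

Treewidth 2.
Bags: B1 = {0, 1, 2}
Tree: (single bag)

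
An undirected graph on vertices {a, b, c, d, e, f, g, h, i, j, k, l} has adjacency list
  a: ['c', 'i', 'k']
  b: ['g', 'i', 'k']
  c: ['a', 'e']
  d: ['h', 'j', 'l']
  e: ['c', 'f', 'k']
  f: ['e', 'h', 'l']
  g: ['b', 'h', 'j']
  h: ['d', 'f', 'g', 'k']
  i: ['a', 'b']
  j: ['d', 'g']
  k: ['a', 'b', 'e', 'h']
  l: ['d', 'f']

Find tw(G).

3

A width-3 tree decomposition is:
Bags: B1 = {d, g, j, l}  B2 = {d, g, h, l}  B3 = {f, g, h, l}  B4 = {b, f, g, h}  B5 = {b, f, h, k}  B6 = {b, e, f, k}  B7 = {b, e, i, k}  B8 = {a, e, i, k}  B9 = {a, c, e, i}
Tree: B1–B2, B2–B3, B3–B4, B4–B5, B5–B6, B6–B7, B7–B8, B8–B9
Each bag holds 4 vertices, so the decomposition has width 3, which upper-bounds the treewidth. For the lower bound: the 4 vertex sets {d,j,l}, {g}, {h}, {b,e,f,k} are disjoint, each induces a connected subgraph, and every pair is joined by at least one edge of G. Contracting each set to a single vertex therefore yields K_{4} as a minor, and since treewidth is minor-monotone, tw(G) ≥ tw(K_{4}) = 3. Therefore the treewidth is 3.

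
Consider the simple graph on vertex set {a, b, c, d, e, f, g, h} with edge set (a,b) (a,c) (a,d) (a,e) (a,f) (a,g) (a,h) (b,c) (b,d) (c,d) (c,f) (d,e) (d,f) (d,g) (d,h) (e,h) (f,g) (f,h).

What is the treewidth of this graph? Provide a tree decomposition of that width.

Treewidth 3.
Bags: B1 = {a, d, f, g}  B2 = {a, c, d, f}  B3 = {a, d, f, h}  B4 = {a, d, e, h}  B5 = {a, b, c, d}
Tree: B1–B2, B2–B3, B3–B4, B2–B5

Every bag has size at most 4, so the width is 4 − 1 = 3 and tw(G) ≤ 3. For the lower bound, the 4 vertices {a, d, e, h} are pairwise adjacent, and any tree decomposition puts a clique entirely inside one bag — forcing width ≥ 3. The upper and lower bounds meet at 3, so that is the treewidth.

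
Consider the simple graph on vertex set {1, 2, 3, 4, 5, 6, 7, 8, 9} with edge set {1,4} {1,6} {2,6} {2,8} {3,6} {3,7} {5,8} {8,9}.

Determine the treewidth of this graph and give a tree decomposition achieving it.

Each bag holds 2 vertices, so the decomposition has width 1, which upper-bounds the treewidth. Any graph with an edge has treewidth ≥ 1, and G has the edge 6–3. Hence tw(G) = 1 exactly.

Treewidth 1.
Bags: B1 = {3, 6}  B2 = {2, 6}  B3 = {3, 7}  B4 = {1, 6}  B5 = {1, 4}  B6 = {2, 8}  B7 = {5, 8}  B8 = {8, 9}
Tree: B1–B2, B1–B3, B1–B4, B4–B5, B2–B6, B6–B7, B6–B8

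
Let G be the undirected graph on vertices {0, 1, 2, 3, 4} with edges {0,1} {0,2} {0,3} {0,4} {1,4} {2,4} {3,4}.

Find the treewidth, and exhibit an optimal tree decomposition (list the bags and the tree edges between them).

Each bag holds 3 vertices, so the decomposition has width 2, which upper-bounds the treewidth. Conversely, {0, 1, 4} is a clique of size 3, and the vertices of any clique must share a bag in every tree decomposition; so some bag has ≥ 3 vertices and tw(G) ≥ 2. Combining the bounds, tw(G) = 2.

Treewidth 2.
One such decomposition:
Bags: B1 = {0, 2, 4}  B2 = {0, 1, 4}  B3 = {0, 3, 4}
Tree: B1–B2, B1–B3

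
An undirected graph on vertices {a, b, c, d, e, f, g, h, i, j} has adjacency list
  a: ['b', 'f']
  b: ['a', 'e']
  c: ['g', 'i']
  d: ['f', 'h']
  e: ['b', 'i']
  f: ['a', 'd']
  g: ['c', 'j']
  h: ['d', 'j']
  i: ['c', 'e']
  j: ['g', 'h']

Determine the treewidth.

2

A width-2 tree decomposition is:
Bags: B1 = {d, h, j}  B2 = {d, f, j}  B3 = {a, f, j}  B4 = {a, b, j}  B5 = {b, e, j}  B6 = {e, i, j}  B7 = {c, i, j}  B8 = {c, g, j}
Tree: B1–B2, B2–B3, B3–B4, B4–B5, B5–B6, B6–B7, B7–B8
The largest bag has 3 vertices, giving width 2; this decomposition certifies tw(G) ≤ 2. For the lower bound, G contains the cycle j–h–d–f–a–b–e–i–c–g–j, so G is not a forest; only forests have treewidth ≤ 1, hence tw(G) ≥ 2. Therefore the treewidth is 2.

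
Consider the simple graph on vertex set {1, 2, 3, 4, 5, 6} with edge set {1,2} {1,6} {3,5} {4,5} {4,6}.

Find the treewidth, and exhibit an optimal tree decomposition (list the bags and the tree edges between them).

Treewidth 1.
Bags: B1 = {4, 5}  B2 = {4, 6}  B3 = {3, 5}  B4 = {1, 6}  B5 = {1, 2}
Tree: B1–B2, B1–B3, B2–B4, B4–B5

The largest bag has 2 vertices, giving width 1; this decomposition certifies tw(G) ≤ 1. Any graph with an edge has treewidth ≥ 1, and G has the edge 5–4. Combining the bounds, tw(G) = 1.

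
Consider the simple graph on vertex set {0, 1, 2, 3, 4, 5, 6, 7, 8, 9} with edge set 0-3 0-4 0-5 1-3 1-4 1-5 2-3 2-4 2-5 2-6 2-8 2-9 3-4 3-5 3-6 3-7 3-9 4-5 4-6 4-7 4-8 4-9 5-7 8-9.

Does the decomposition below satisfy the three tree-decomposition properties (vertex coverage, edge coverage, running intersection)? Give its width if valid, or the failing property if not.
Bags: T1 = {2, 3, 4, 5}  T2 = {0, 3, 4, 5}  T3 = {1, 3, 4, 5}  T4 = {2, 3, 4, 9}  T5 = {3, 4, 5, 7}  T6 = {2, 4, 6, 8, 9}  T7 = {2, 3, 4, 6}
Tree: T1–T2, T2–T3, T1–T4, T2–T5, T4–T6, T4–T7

No — bags containing vertex 6 are not connected in the tree.

A tree decomposition must satisfy three properties: every vertex lies in some bag; for every edge, both endpoints lie together in some bag; and for every vertex, the bags containing it form a connected subtree. Here bags containing vertex 6 are not connected in the tree, so the decomposition is invalid.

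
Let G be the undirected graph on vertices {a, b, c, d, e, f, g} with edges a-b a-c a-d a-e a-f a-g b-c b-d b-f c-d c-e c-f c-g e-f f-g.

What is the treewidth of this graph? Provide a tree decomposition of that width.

Every bag has size at most 4, so the width is 4 − 1 = 3 and tw(G) ≤ 3. Conversely, {a, b, c, d} is a clique of size 4, and the vertices of any clique must share a bag in every tree decomposition; so some bag has ≥ 4 vertices and tw(G) ≥ 3. Combining the bounds, tw(G) = 3.

Treewidth 3.
One such decomposition:
Bags: B1 = {a, c, e, f}  B2 = {a, c, f, g}  B3 = {a, b, c, f}  B4 = {a, b, c, d}
Tree: B1–B2, B1–B3, B3–B4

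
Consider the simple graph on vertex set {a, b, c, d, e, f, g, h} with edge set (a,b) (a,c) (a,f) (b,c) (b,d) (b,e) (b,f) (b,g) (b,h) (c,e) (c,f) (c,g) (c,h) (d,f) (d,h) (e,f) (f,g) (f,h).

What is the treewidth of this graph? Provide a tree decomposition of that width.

Treewidth 3.
One optimal decomposition is:
Bags: B1 = {b, c, f, g}  B2 = {b, c, f, h}  B3 = {b, d, f, h}  B4 = {a, b, c, f}  B5 = {b, c, e, f}
Tree: B1–B2, B2–B3, B1–B4, B2–B5

Each bag holds 4 vertices, so the decomposition has width 3, which upper-bounds the treewidth. Conversely, {b, d, f, h} is a clique of size 4, and the vertices of any clique must share a bag in every tree decomposition; so some bag has ≥ 4 vertices and tw(G) ≥ 3. Hence tw(G) = 3 exactly.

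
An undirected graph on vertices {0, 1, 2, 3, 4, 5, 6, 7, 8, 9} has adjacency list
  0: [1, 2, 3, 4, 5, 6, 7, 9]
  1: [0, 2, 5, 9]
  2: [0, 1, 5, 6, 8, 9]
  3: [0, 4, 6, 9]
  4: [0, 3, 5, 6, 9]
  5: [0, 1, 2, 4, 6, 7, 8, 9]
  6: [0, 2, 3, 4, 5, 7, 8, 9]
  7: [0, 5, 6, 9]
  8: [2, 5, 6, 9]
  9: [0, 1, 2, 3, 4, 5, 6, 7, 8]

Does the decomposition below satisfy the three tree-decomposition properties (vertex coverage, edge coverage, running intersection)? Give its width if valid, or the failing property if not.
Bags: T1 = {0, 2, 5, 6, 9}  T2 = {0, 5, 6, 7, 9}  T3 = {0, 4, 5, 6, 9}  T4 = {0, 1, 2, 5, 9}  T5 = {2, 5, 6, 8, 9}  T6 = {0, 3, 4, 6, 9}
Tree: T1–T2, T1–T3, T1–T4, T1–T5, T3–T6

Yes; width 4.

Every vertex of G appears in some bag (union = {0, 1, 2, 3, 4, 5, 6, 7, 8, 9}); every edge is covered by a bag; and for each vertex v the set of bags containing v is connected in the bag tree. The decomposition is therefore valid. The largest bag has 5 vertices, so the width is 4.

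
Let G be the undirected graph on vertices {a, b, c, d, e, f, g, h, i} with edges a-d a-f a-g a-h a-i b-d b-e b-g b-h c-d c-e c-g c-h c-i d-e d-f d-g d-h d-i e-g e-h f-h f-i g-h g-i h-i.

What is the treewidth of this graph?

4

A width-4 tree decomposition is:
Bags: B1 = {c, d, g, h, i}  B2 = {c, d, e, g, h}  B3 = {b, d, e, g, h}  B4 = {a, d, g, h, i}  B5 = {a, d, f, h, i}
Tree: B1–B2, B2–B3, B1–B4, B4–B5
The largest bag has 5 vertices, giving width 4; this decomposition certifies tw(G) ≤ 4. On the other hand G contains the 5-clique {c, d, e, g, h}. A clique must lie in a single bag of any decomposition, so no decomposition can have width below 4. The upper and lower bounds meet at 4, so that is the treewidth.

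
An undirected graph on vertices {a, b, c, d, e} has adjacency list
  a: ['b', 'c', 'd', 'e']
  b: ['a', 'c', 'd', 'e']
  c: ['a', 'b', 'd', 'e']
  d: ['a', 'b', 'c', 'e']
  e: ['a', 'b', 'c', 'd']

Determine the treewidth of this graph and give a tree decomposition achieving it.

A single bag containing all 5 vertices is trivially a valid decomposition of width 4. For the lower bound, the 5 vertices {a, b, c, d, e} are pairwise adjacent, and any tree decomposition puts a clique entirely inside one bag — forcing width ≥ 4. Hence tw(G) = 4 exactly.

Treewidth 4.
One optimal decomposition is:
Bags: B1 = {a, b, c, d, e}
Tree: (single bag)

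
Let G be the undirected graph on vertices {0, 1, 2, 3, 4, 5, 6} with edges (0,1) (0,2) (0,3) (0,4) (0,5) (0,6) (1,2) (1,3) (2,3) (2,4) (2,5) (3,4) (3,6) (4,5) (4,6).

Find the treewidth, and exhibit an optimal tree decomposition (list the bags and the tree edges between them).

Every bag has size at most 4, so the width is 4 − 1 = 3 and tw(G) ≤ 3. On the other hand G contains the 4-clique {0, 1, 2, 3}. A clique must lie in a single bag of any decomposition, so no decomposition can have width below 3. Combining the bounds, tw(G) = 3.

Treewidth 3.
Bags: B1 = {0, 2, 4, 5}  B2 = {0, 2, 3, 4}  B3 = {0, 3, 4, 6}  B4 = {0, 1, 2, 3}
Tree: B1–B2, B2–B3, B2–B4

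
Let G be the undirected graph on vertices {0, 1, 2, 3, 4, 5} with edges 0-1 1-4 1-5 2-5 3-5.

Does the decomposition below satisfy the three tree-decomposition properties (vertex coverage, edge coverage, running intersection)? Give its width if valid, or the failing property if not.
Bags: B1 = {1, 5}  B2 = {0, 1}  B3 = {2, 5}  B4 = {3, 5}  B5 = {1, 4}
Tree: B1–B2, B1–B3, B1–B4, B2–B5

Checking the three conditions: (i) the bags cover all of {0, 1, 2, 3, 4, 5}; (ii) for each edge, some bag contains both endpoints; (iii) the bags containing any fixed vertex form a subtree. All hold, so the decomposition is valid with width 2 − 1 = 1.

Yes; width 1.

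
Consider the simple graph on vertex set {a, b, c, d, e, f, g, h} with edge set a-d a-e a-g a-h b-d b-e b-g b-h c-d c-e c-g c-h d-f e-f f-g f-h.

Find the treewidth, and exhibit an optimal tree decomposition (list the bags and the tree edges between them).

Each bag holds 5 vertices, so the decomposition has width 4, which upper-bounds the treewidth. For the lower bound: the 5 vertex sets {c,e}, {b,h}, {f,g}, {d}, {a} are disjoint, each induces a connected subgraph, and every pair is joined by at least one edge of G. Contracting each set to a single vertex therefore yields K_{5} as a minor, and since treewidth is minor-monotone, tw(G) ≥ tw(K_{5}) = 4. The upper and lower bounds meet at 4, so that is the treewidth.

Treewidth 4.
One such decomposition:
Bags: B1 = {c, d, e, g, h}  B2 = {b, d, e, g, h}  B3 = {d, e, f, g, h}  B4 = {a, d, e, g, h}
Tree: B1–B2, B2–B3, B3–B4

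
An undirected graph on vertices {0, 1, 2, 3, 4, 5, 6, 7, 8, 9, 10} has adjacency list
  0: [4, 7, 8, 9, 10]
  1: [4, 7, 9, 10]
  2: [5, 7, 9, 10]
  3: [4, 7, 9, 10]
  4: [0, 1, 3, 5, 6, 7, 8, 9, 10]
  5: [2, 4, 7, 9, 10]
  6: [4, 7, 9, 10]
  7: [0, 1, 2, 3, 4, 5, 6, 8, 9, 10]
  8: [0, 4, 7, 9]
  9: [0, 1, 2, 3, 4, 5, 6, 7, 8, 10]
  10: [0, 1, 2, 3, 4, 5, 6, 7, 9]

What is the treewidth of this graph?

A width-4 tree decomposition is:
Bags: B1 = {2, 5, 7, 9, 10}  B2 = {4, 5, 7, 9, 10}  B3 = {0, 4, 7, 9, 10}  B4 = {0, 4, 7, 8, 9}  B5 = {1, 4, 7, 9, 10}  B6 = {3, 4, 7, 9, 10}  B7 = {4, 6, 7, 9, 10}
Tree: B1–B2, B2–B3, B3–B4, B2–B5, B2–B6, B3–B7
Each bag holds 5 vertices, so the decomposition has width 4, which upper-bounds the treewidth. For the lower bound, the 5 vertices {2, 5, 7, 9, 10} are pairwise adjacent, and any tree decomposition puts a clique entirely inside one bag — forcing width ≥ 4. Hence tw(G) = 4 exactly.

4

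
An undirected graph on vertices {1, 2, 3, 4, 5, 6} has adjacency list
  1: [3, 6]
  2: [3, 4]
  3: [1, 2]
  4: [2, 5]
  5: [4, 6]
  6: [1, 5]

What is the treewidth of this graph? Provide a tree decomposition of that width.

The largest bag has 3 vertices, giving width 2; this decomposition certifies tw(G) ≤ 2. The edges 5–6–1–3–2–4–5 form a cycle, so G is not a tree and its treewidth is at least 2. Therefore the treewidth is 2.

Treewidth 2.
One such decomposition:
Bags: B1 = {1, 5, 6}  B2 = {1, 3, 5}  B3 = {2, 3, 5}  B4 = {2, 4, 5}
Tree: B1–B2, B2–B3, B3–B4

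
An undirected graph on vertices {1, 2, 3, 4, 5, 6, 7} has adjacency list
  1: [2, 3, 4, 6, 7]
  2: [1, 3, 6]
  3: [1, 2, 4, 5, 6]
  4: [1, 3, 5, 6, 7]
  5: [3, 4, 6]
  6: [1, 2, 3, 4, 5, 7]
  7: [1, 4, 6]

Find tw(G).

A width-3 tree decomposition is:
Bags: B1 = {1, 4, 6, 7}  B2 = {1, 3, 4, 6}  B3 = {3, 4, 5, 6}  B4 = {1, 2, 3, 6}
Tree: B1–B2, B2–B3, B2–B4
The largest bag has 4 vertices, giving width 3; this decomposition certifies tw(G) ≤ 3. For the lower bound, the 4 vertices {1, 2, 3, 6} are pairwise adjacent, and any tree decomposition puts a clique entirely inside one bag — forcing width ≥ 3. Therefore the treewidth is 3.

3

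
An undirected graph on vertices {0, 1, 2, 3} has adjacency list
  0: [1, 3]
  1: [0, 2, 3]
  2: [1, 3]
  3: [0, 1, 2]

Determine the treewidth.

2

A width-2 tree decomposition is:
Bags: B1 = {0, 1, 3}  B2 = {1, 2, 3}
Tree: B1–B2
Each bag holds 3 vertices, so the decomposition has width 2, which upper-bounds the treewidth. For the lower bound, the 3 vertices {0, 1, 3} are pairwise adjacent, and any tree decomposition puts a clique entirely inside one bag — forcing width ≥ 2. Hence tw(G) = 2 exactly.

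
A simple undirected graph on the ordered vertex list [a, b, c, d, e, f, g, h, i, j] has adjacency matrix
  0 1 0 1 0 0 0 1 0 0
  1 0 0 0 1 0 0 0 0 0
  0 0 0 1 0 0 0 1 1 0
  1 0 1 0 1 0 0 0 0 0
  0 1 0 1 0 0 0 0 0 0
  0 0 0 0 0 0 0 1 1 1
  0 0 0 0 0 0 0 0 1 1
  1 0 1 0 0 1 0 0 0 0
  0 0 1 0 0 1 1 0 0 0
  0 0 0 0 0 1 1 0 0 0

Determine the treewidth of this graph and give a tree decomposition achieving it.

Treewidth 2.
Bags: B1 = {b, d, e}  B2 = {a, b, d}  B3 = {a, c, d}  B4 = {a, c, h}  B5 = {c, h, i}  B6 = {f, h, i}  B7 = {f, g, i}  B8 = {f, g, j}
Tree: B1–B2, B2–B3, B3–B4, B4–B5, B5–B6, B6–B7, B7–B8

The largest bag has 3 vertices, giving width 2; this decomposition certifies tw(G) ≤ 2. The edges e–b–a–d–e form a cycle, so G is not a tree and its treewidth is at least 2. The upper and lower bounds meet at 2, so that is the treewidth.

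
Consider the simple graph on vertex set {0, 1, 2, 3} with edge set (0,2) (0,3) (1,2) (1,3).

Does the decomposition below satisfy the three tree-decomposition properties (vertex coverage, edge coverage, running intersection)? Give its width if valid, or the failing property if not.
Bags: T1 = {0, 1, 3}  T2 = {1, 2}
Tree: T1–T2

A tree decomposition must satisfy three properties: every vertex lies in some bag; for every edge, both endpoints lie together in some bag; and for every vertex, the bags containing it form a connected subtree. Here edge (0,2) lies in no bag, so the decomposition is invalid.

No — edge (0,2) lies in no bag.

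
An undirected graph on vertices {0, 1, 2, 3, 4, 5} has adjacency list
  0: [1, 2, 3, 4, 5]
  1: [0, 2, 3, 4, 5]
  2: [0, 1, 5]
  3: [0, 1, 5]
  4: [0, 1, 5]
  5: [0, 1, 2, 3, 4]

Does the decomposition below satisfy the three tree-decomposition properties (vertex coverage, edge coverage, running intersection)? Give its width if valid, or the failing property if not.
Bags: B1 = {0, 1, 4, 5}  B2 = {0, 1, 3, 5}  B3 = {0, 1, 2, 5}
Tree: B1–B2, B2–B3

Checking the three conditions: (i) the bags cover all of {0, 1, 2, 3, 4, 5}; (ii) for each edge, some bag contains both endpoints; (iii) the bags containing any fixed vertex form a subtree. All hold, so the decomposition is valid with width 4 − 1 = 3.

Yes; width 3.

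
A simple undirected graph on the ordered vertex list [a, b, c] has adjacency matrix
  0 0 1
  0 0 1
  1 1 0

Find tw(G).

1

A width-1 tree decomposition is:
Bags: B1 = {b, c}  B2 = {a, c}
Tree: B1–B2
Each bag holds 2 vertices, so the decomposition has width 1, which upper-bounds the treewidth. Any graph with an edge has treewidth ≥ 1, and G has the edge b–c. Hence tw(G) = 1 exactly.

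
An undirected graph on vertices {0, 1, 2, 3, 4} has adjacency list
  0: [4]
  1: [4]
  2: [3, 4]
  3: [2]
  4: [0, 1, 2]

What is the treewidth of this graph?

1

A width-1 tree decomposition is:
Bags: B1 = {1, 4}  B2 = {0, 4}  B3 = {2, 4}  B4 = {2, 3}
Tree: B1–B2, B1–B3, B3–B4
Every bag has size at most 2, so the width is 2 − 1 = 1 and tw(G) ≤ 1. Any graph with an edge has treewidth ≥ 1, and G has the edge 1–4. Combining the bounds, tw(G) = 1.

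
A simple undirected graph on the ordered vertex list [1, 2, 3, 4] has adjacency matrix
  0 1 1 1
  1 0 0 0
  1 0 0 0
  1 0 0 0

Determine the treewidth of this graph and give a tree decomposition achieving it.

The largest bag has 2 vertices, giving width 1; this decomposition certifies tw(G) ≤ 1. G has an edge, so its treewidth is at least 1. Hence tw(G) = 1 exactly.

Treewidth 1.
One optimal decomposition is:
Bags: B1 = {1, 3}  B2 = {1, 4}  B3 = {1, 2}
Tree: B1–B2, B1–B3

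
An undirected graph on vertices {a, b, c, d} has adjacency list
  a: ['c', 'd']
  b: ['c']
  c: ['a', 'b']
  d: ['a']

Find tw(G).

1

A width-1 tree decomposition is:
Bags: B1 = {a, d}  B2 = {a, c}  B3 = {b, c}
Tree: B1–B2, B2–B3
The largest bag has 2 vertices, giving width 1; this decomposition certifies tw(G) ≤ 1. Any graph with an edge has treewidth ≥ 1, and G has the edge d–a. The upper and lower bounds meet at 1, so that is the treewidth.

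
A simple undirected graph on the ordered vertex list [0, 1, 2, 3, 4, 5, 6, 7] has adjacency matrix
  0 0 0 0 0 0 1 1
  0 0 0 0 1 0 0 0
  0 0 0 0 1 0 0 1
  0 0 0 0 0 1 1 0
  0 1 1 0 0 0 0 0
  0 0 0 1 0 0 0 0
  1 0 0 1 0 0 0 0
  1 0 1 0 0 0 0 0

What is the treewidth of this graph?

A width-1 tree decomposition is:
Bags: B1 = {1, 4}  B2 = {2, 4}  B3 = {2, 7}  B4 = {0, 7}  B5 = {0, 6}  B6 = {3, 6}  B7 = {3, 5}
Tree: B1–B2, B2–B3, B3–B4, B4–B5, B5–B6, B6–B7
Each bag holds 2 vertices, so the decomposition has width 1, which upper-bounds the treewidth. Any graph with an edge has treewidth ≥ 1, and G has the edge 1–4. Hence tw(G) = 1 exactly.

1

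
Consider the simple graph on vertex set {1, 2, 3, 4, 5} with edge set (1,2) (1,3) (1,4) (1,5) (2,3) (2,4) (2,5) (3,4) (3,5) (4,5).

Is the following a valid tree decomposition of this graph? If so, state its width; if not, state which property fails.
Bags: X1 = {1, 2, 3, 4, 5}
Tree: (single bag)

Yes; width 4.

Checking the three conditions: (i) the bags cover all of {1, 2, 3, 4, 5}; (ii) for each edge, some bag contains both endpoints; (iii) the bags containing any fixed vertex form a subtree. All hold, so the decomposition is valid with width 5 − 1 = 4.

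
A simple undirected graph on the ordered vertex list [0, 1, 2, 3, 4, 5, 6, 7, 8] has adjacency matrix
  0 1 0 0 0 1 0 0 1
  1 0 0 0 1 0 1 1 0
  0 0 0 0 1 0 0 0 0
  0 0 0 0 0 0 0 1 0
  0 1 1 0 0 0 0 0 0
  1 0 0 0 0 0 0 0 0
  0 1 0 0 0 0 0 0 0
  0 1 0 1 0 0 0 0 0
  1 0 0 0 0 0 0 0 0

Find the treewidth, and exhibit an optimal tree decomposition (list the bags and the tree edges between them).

Each bag holds 2 vertices, so the decomposition has width 1, which upper-bounds the treewidth. Since G has at least one edge (e.g. 6–1), it is not an edgeless graph, so tw(G) ≥ 1. Combining the bounds, tw(G) = 1.

Treewidth 1.
Bags: B1 = {1, 6}  B2 = {0, 1}  B3 = {1, 7}  B4 = {1, 4}  B5 = {3, 7}  B6 = {0, 8}  B7 = {2, 4}  B8 = {0, 5}
Tree: B1–B2, B1–B3, B1–B4, B3–B5, B2–B6, B4–B7, B2–B8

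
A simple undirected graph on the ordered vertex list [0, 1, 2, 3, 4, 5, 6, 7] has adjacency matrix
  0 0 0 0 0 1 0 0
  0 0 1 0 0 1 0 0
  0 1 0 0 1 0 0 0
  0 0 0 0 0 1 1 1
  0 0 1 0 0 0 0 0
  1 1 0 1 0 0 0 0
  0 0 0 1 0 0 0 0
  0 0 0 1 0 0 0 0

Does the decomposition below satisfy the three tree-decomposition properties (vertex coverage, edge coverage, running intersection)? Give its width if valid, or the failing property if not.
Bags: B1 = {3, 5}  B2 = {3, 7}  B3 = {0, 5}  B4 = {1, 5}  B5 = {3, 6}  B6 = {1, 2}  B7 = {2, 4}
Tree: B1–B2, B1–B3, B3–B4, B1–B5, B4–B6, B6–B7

Yes; width 1.

Checking the three conditions: (i) the bags cover all of {0, 1, 2, 3, 4, 5, 6, 7}; (ii) for each edge, some bag contains both endpoints; (iii) the bags containing any fixed vertex form a subtree. All hold, so the decomposition is valid with width 2 − 1 = 1.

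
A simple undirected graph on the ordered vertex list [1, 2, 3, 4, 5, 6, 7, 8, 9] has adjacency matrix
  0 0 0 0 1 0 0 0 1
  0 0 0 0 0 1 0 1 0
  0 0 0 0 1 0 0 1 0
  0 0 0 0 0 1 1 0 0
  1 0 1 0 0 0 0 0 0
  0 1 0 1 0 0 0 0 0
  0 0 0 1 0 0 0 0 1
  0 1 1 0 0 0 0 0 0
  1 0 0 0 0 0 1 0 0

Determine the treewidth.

2

A width-2 tree decomposition is:
Bags: B1 = {4, 7, 9}  B2 = {1, 4, 9}  B3 = {1, 4, 5}  B4 = {3, 4, 5}  B5 = {3, 4, 8}  B6 = {2, 4, 8}  B7 = {2, 4, 6}
Tree: B1–B2, B2–B3, B3–B4, B4–B5, B5–B6, B6–B7
Each bag holds 3 vertices, so the decomposition has width 2, which upper-bounds the treewidth. For the lower bound, G contains the cycle 4–7–9–1–5–3–8–2–6–4, so G is not a forest; only forests have treewidth ≤ 1, hence tw(G) ≥ 2. The upper and lower bounds meet at 2, so that is the treewidth.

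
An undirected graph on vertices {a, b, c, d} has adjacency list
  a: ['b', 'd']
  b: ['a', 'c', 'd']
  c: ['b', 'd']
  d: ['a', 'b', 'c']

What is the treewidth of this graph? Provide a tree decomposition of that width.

Treewidth 2.
One such decomposition:
Bags: B1 = {a, b, d}  B2 = {b, c, d}
Tree: B1–B2

The largest bag has 3 vertices, giving width 2; this decomposition certifies tw(G) ≤ 2. Conversely, {b, c, d} is a clique of size 3, and the vertices of any clique must share a bag in every tree decomposition; so some bag has ≥ 3 vertices and tw(G) ≥ 2. Therefore the treewidth is 2.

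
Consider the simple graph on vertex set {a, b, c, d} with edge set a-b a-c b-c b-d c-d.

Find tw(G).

2

A width-2 tree decomposition is:
Bags: B1 = {a, b, c}  B2 = {b, c, d}
Tree: B1–B2
The largest bag has 3 vertices, giving width 2; this decomposition certifies tw(G) ≤ 2. Conversely, {b, c, d} is a clique of size 3, and the vertices of any clique must share a bag in every tree decomposition; so some bag has ≥ 3 vertices and tw(G) ≥ 2. Hence tw(G) = 2 exactly.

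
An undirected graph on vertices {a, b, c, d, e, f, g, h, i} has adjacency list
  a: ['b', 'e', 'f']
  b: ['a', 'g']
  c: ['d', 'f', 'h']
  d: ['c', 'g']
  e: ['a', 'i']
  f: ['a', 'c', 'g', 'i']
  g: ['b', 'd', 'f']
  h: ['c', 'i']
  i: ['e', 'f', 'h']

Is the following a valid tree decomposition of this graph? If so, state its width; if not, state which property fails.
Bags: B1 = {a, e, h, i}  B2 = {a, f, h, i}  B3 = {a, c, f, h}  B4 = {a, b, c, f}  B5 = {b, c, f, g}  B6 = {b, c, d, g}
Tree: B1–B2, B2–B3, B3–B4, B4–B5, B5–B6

Yes; width 3.

Checking the three conditions: (i) the bags cover all of {a, b, c, d, e, f, g, h, i}; (ii) for each edge, some bag contains both endpoints; (iii) the bags containing any fixed vertex form a subtree. All hold, so the decomposition is valid with width 4 − 1 = 3.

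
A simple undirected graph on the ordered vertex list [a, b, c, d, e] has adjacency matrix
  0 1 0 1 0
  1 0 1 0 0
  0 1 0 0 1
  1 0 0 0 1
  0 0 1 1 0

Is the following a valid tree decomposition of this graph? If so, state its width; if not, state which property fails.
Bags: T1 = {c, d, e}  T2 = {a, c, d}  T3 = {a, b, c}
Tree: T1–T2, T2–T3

Yes; width 2.

Checking the three conditions: (i) the bags cover all of {a, b, c, d, e}; (ii) for each edge, some bag contains both endpoints; (iii) the bags containing any fixed vertex form a subtree. All hold, so the decomposition is valid with width 3 − 1 = 2.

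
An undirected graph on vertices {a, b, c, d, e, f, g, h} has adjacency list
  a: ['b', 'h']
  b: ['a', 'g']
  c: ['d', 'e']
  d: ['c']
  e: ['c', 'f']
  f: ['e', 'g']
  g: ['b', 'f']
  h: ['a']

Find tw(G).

1

A width-1 tree decomposition is:
Bags: B1 = {a, h}  B2 = {a, b}  B3 = {b, g}  B4 = {f, g}  B5 = {e, f}  B6 = {c, e}  B7 = {c, d}
Tree: B1–B2, B2–B3, B3–B4, B4–B5, B5–B6, B6–B7
The largest bag has 2 vertices, giving width 1; this decomposition certifies tw(G) ≤ 1. Any graph with an edge has treewidth ≥ 1, and G has the edge h–a. Combining the bounds, tw(G) = 1.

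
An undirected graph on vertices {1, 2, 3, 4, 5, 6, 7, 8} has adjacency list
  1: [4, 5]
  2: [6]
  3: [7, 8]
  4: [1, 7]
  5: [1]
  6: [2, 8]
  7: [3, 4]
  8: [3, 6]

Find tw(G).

1

A width-1 tree decomposition is:
Bags: B1 = {1, 5}  B2 = {1, 4}  B3 = {4, 7}  B4 = {3, 7}  B5 = {3, 8}  B6 = {6, 8}  B7 = {2, 6}
Tree: B1–B2, B2–B3, B3–B4, B4–B5, B5–B6, B6–B7
The largest bag has 2 vertices, giving width 1; this decomposition certifies tw(G) ≤ 1. G has an edge, so its treewidth is at least 1. Hence tw(G) = 1 exactly.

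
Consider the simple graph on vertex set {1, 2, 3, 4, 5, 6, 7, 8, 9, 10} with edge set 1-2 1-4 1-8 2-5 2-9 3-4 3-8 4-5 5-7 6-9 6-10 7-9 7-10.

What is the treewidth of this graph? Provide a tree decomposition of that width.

Treewidth 2.
Bags: B1 = {6, 9, 10}  B2 = {7, 9, 10}  B3 = {2, 7, 9}  B4 = {2, 5, 7}  B5 = {1, 2, 5}  B6 = {1, 4, 5}  B7 = {1, 4, 8}  B8 = {3, 4, 8}
Tree: B1–B2, B2–B3, B3–B4, B4–B5, B5–B6, B6–B7, B7–B8

The largest bag has 3 vertices, giving width 2; this decomposition certifies tw(G) ≤ 2. The edges 6–10–7–9–6 form a cycle, so G is not a tree and its treewidth is at least 2. Combining the bounds, tw(G) = 2.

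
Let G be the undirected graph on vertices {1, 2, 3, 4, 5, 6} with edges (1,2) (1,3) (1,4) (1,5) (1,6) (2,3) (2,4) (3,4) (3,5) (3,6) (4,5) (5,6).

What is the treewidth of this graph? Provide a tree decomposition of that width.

Every bag has size at most 4, so the width is 4 − 1 = 3 and tw(G) ≤ 3. On the other hand G contains the 4-clique {1, 2, 3, 4}. A clique must lie in a single bag of any decomposition, so no decomposition can have width below 3. Hence tw(G) = 3 exactly.

Treewidth 3.
One such decomposition:
Bags: B1 = {1, 3, 4, 5}  B2 = {1, 3, 5, 6}  B3 = {1, 2, 3, 4}
Tree: B1–B2, B1–B3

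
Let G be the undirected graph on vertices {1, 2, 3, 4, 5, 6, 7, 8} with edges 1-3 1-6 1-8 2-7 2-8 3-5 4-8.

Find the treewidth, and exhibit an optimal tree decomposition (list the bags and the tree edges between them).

Each bag holds 2 vertices, so the decomposition has width 1, which upper-bounds the treewidth. Any graph with an edge has treewidth ≥ 1, and G has the edge 8–4. Combining the bounds, tw(G) = 1.

Treewidth 1.
One optimal decomposition is:
Bags: B1 = {4, 8}  B2 = {1, 8}  B3 = {1, 3}  B4 = {3, 5}  B5 = {1, 6}  B6 = {2, 8}  B7 = {2, 7}
Tree: B1–B2, B2–B3, B3–B4, B2–B5, B1–B6, B6–B7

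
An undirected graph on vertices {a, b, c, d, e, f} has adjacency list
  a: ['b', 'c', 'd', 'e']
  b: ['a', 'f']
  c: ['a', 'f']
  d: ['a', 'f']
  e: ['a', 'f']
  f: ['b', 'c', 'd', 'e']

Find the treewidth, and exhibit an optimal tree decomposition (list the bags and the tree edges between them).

Treewidth 2.
Bags: B1 = {a, c, f}  B2 = {a, b, f}  B3 = {a, e, f}  B4 = {a, d, f}
Tree: B1–B2, B2–B3, B3–B4

The largest bag has 3 vertices, giving width 2; this decomposition certifies tw(G) ≤ 2. The edges c–f–b–a–c form a cycle, so G is not a tree and its treewidth is at least 2. Therefore the treewidth is 2.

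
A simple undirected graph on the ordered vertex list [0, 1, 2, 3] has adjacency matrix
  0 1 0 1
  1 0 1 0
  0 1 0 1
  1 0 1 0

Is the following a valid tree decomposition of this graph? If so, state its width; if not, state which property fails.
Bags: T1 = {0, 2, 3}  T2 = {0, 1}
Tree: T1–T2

No — edge (2,1) lies in no bag.

A tree decomposition must satisfy three properties: every vertex lies in some bag; for every edge, both endpoints lie together in some bag; and for every vertex, the bags containing it form a connected subtree. Here edge (2,1) lies in no bag, so the decomposition is invalid.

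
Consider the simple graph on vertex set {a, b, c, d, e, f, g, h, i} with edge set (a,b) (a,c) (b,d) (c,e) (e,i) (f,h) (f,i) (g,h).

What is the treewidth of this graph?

A width-1 tree decomposition is:
Bags: B1 = {g, h}  B2 = {f, h}  B3 = {f, i}  B4 = {e, i}  B5 = {c, e}  B6 = {a, c}  B7 = {a, b}  B8 = {b, d}
Tree: B1–B2, B2–B3, B3–B4, B4–B5, B5–B6, B6–B7, B7–B8
Each bag holds 2 vertices, so the decomposition has width 1, which upper-bounds the treewidth. G has an edge, so its treewidth is at least 1. The upper and lower bounds meet at 1, so that is the treewidth.

1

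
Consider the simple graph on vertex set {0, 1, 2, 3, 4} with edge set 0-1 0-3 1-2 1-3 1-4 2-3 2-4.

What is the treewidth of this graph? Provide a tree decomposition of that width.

Every bag has size at most 3, so the width is 3 − 1 = 2 and tw(G) ≤ 2. On the other hand G contains the 3-clique {0, 1, 3}. A clique must lie in a single bag of any decomposition, so no decomposition can have width below 2. Therefore the treewidth is 2.

Treewidth 2.
One optimal decomposition is:
Bags: B1 = {0, 1, 3}  B2 = {1, 2, 3}  B3 = {1, 2, 4}
Tree: B1–B2, B2–B3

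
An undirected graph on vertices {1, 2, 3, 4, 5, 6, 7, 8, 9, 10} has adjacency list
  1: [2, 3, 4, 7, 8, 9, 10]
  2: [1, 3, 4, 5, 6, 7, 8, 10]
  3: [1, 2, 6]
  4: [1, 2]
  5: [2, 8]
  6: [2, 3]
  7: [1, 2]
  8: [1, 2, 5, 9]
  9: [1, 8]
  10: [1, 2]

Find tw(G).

A width-2 tree decomposition is:
Bags: B1 = {1, 2, 7}  B2 = {1, 2, 8}  B3 = {2, 5, 8}  B4 = {1, 2, 3}  B5 = {1, 2, 4}  B6 = {1, 2, 10}  B7 = {2, 3, 6}  B8 = {1, 8, 9}
Tree: B1–B2, B2–B3, B1–B4, B2–B5, B1–B6, B4–B7, B2–B8
The largest bag has 3 vertices, giving width 2; this decomposition certifies tw(G) ≤ 2. For the lower bound, the 3 vertices {1, 8, 9} are pairwise adjacent, and any tree decomposition puts a clique entirely inside one bag — forcing width ≥ 2. Hence tw(G) = 2 exactly.

2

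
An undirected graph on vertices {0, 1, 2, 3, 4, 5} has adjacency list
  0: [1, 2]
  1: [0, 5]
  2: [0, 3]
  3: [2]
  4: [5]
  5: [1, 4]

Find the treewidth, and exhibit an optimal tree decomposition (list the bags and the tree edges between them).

Every bag has size at most 2, so the width is 2 − 1 = 1 and tw(G) ≤ 1. G has an edge, so its treewidth is at least 1. The upper and lower bounds meet at 1, so that is the treewidth.

Treewidth 1.
One such decomposition:
Bags: B1 = {4, 5}  B2 = {1, 5}  B3 = {0, 1}  B4 = {0, 2}  B5 = {2, 3}
Tree: B1–B2, B2–B3, B3–B4, B4–B5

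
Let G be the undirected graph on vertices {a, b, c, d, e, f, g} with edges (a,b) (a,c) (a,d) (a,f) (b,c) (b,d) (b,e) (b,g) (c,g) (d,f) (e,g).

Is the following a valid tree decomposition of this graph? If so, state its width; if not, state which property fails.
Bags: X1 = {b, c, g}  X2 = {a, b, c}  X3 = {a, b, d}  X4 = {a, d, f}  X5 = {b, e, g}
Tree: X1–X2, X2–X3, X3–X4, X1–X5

Checking the three conditions: (i) the bags cover all of {a, b, c, d, e, f, g}; (ii) for each edge, some bag contains both endpoints; (iii) the bags containing any fixed vertex form a subtree. All hold, so the decomposition is valid with width 3 − 1 = 2.

Yes; width 2.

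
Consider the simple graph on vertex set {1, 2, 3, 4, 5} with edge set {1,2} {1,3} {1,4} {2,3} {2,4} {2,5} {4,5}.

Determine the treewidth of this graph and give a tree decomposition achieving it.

Treewidth 2.
Bags: B1 = {1, 2, 4}  B2 = {2, 4, 5}  B3 = {1, 2, 3}
Tree: B1–B2, B1–B3

Each bag holds 3 vertices, so the decomposition has width 2, which upper-bounds the treewidth. Conversely, {1, 2, 3} is a clique of size 3, and the vertices of any clique must share a bag in every tree decomposition; so some bag has ≥ 3 vertices and tw(G) ≥ 2. Combining the bounds, tw(G) = 2.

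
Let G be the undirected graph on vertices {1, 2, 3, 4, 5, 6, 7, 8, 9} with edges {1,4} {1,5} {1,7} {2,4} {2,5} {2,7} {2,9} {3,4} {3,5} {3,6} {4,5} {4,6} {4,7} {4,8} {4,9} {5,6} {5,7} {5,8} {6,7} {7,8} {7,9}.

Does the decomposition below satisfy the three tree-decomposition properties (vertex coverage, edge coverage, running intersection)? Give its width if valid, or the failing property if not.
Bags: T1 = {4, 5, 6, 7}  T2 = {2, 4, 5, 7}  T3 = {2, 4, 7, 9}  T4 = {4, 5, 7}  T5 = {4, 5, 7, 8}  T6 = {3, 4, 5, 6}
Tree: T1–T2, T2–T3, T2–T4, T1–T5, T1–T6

No — vertex 1 appears in no bag.

A tree decomposition must satisfy three properties: every vertex lies in some bag; for every edge, both endpoints lie together in some bag; and for every vertex, the bags containing it form a connected subtree. Here vertex 1 appears in no bag, so the decomposition is invalid.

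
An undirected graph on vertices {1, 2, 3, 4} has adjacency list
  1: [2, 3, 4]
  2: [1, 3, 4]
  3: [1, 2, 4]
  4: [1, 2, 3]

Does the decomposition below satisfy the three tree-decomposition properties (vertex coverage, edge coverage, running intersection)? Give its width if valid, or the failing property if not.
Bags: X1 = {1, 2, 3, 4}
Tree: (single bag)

Vertex coverage: the bags together contain {1, 2, 3, 4}, the full vertex set. Edge coverage: each edge of G has both endpoints in at least one bag. Running intersection: for every vertex, the bags containing it form a connected subtree. All three properties hold, so this is a valid tree decomposition of width max|bag| − 1 = 3, and hence tw(G) ≤ 3.

Yes; width 3.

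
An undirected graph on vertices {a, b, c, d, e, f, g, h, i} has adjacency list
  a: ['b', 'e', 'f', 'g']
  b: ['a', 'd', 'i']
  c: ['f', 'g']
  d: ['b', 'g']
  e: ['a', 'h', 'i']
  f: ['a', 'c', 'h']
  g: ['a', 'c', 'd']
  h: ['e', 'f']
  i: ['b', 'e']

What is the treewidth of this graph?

3

A width-3 tree decomposition is:
Bags: B1 = {c, f, g, h}  B2 = {a, f, g, h}  B3 = {a, e, g, h}  B4 = {a, d, e, g}  B5 = {a, b, d, e}  B6 = {b, d, e, i}
Tree: B1–B2, B2–B3, B3–B4, B4–B5, B5–B6
The largest bag has 4 vertices, giving width 3; this decomposition certifies tw(G) ≤ 3. For the lower bound: the 4 vertex sets {c,f,h}, {g}, {a}, {b,d,e,i} are disjoint, each induces a connected subgraph, and every pair is joined by at least one edge of G. Contracting each set to a single vertex therefore yields K_{4} as a minor, and since treewidth is minor-monotone, tw(G) ≥ tw(K_{4}) = 3. Hence tw(G) = 3 exactly.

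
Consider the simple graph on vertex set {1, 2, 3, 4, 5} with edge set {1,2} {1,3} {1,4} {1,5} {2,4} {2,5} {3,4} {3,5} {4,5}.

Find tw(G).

3

A width-3 tree decomposition is:
Bags: B1 = {1, 3, 4, 5}  B2 = {1, 2, 4, 5}
Tree: B1–B2
Every bag has size at most 4, so the width is 4 − 1 = 3 and tw(G) ≤ 3. On the other hand G contains the 4-clique {1, 2, 4, 5}. A clique must lie in a single bag of any decomposition, so no decomposition can have width below 3. Therefore the treewidth is 3.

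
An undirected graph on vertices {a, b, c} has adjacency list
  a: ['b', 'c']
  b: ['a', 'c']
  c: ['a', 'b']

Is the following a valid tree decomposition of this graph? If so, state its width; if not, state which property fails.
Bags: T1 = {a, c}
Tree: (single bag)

No — vertex b appears in no bag.

A tree decomposition must satisfy three properties: every vertex lies in some bag; for every edge, both endpoints lie together in some bag; and for every vertex, the bags containing it form a connected subtree. Here vertex b appears in no bag, so the decomposition is invalid.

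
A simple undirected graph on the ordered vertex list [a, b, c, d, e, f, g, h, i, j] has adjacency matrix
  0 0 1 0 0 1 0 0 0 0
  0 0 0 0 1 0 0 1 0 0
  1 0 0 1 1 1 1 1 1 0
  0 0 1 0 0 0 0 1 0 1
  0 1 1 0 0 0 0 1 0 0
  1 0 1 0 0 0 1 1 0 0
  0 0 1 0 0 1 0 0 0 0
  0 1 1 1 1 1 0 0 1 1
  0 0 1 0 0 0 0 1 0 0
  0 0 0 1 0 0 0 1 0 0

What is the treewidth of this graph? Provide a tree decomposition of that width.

Every bag has size at most 3, so the width is 3 − 1 = 2 and tw(G) ≤ 2. Conversely, {c, f, g} is a clique of size 3, and the vertices of any clique must share a bag in every tree decomposition; so some bag has ≥ 3 vertices and tw(G) ≥ 2. The upper and lower bounds meet at 2, so that is the treewidth.

Treewidth 2.
Bags: B1 = {c, d, h}  B2 = {c, e, h}  B3 = {c, f, h}  B4 = {b, e, h}  B5 = {d, h, j}  B6 = {c, h, i}  B7 = {a, c, f}  B8 = {c, f, g}
Tree: B1–B2, B2–B3, B2–B4, B1–B5, B2–B6, B3–B7, B7–B8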